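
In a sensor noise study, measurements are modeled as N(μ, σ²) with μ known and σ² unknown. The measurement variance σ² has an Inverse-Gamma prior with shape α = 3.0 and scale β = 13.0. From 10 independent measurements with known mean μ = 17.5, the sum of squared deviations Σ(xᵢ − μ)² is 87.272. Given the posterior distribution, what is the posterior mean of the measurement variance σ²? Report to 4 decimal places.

8.0909

With known mean μ and an Inverse-Gamma(α, β) prior on σ², the Normal likelihood is conjugate: posterior is Inv-Gamma(α + n/2, β + Σ(xᵢ−μ)²/2).
Posterior: Inv-Gamma(3.0 + 10/2, 13.0 + 87.272/2) = Inv-Gamma(8.00, 56.6360).
E[σ²|data] = β/(α−1) = 56.6360/7.00 = 8.0909.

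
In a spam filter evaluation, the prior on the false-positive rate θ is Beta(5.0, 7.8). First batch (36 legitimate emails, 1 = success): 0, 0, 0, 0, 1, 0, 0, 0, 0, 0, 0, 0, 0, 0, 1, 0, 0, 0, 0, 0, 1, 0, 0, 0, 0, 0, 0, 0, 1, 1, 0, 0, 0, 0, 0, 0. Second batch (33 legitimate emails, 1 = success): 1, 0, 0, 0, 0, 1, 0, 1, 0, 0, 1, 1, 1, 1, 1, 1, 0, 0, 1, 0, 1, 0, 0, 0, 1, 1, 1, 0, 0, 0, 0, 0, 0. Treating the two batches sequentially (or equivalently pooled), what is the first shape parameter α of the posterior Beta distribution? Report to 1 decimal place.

The Beta prior is conjugate to a Binomial/Bernoulli likelihood; the update adds successes to α and failures to β.
After batch 1: Beta(5.0+5, 7.8+31) = Beta(10.0, 38.8).
After batch 2: Beta(10.0+14, 38.8+19) = Beta(24.0, 57.8).
Posterior α = 24.0.

24.0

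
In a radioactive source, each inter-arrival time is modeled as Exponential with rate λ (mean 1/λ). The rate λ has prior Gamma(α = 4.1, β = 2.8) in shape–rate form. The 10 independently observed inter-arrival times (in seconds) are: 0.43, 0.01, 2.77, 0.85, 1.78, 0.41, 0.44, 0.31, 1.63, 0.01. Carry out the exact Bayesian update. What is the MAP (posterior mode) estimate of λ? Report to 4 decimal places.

1.1451

With a Gamma(shape α, rate β) prior on the exponential rate λ, the posterior after n observations with total T = Σxᵢ is Gamma(α+n, β+T).
Sum of observations T = 8.64 seconds; n = 10.
Posterior: Gamma(4.1+10, 2.8+8.64) = Gamma(14.1, 11.44).
Mode = (α−1)/β = 1.1451.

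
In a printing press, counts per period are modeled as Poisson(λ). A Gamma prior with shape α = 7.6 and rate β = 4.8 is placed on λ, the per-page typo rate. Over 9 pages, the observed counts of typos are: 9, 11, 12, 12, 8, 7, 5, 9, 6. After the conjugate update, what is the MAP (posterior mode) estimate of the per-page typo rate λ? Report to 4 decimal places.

With a Gamma(shape α, rate β) prior, the Poisson likelihood is conjugate: the posterior is Gamma(α + ΣXᵢ, β + n).
Sum of counts S = 79 over n = 9 pages.
Posterior: Gamma(α+S, β+n) = Gamma(7.6+79, 4.8+9) = Gamma(86.6, 13.8).
Mode of Gamma(α,β) for α≥1 is (α−1)/β = 85.6/13.8 = 6.2029.

6.2029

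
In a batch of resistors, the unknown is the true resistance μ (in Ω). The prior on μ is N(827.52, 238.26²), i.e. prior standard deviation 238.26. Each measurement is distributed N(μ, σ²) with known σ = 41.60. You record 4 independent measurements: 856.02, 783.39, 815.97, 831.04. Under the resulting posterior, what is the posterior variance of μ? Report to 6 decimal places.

For Normal data with known variance σ², a Normal(μ₀, σ₀²) prior on μ is conjugate. Posterior precision = 1/σ₀² + n/σ²; posterior mean is the precision-weighted average of μ₀ and x̄.
σ₀² = 238.26² = 56767.8276, σ² = 41.60² = 1730.56; σ² + n·σ₀² = 1730.56 + 4·56767.8276 = 228801.8704.
Posterior precision = 1/σ₀² + n/σ² = 1/56767.8276 + 4/1730.56 = (σ² + n·σ₀²)/(σ₀²σ²) = 228801.8704/(56767.8276·1730.56); posterior variance σₙ² = σ₀²σ²/(σ² + n·σ₀²) = 56767.8276·1730.56/228801.8704 = 429.367695.

429.367695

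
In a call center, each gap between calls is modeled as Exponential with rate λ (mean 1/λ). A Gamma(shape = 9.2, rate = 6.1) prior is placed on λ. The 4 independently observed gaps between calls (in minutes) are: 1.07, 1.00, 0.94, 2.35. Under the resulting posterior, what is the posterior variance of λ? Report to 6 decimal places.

0.100509

With a Gamma(shape α, rate β) prior on the exponential rate λ, the posterior after n observations with total T = Σxᵢ is Gamma(α+n, β+T).
Sum of observations T = 5.36 minutes; n = 4.
Posterior: Gamma(9.2+4, 6.1+5.36) = Gamma(13.2, 11.46).
Var = α/β² = 0.100509.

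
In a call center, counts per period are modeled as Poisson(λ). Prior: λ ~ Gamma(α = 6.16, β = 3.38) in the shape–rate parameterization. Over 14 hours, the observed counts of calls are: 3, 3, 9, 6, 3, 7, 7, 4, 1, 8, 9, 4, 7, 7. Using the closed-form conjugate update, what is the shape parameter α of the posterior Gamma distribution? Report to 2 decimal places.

84.16

With a Gamma(shape α, rate β) prior, the Poisson likelihood is conjugate: the posterior is Gamma(α + ΣXᵢ, β + n).
Sum of counts S = 78 over n = 14 hours.
Posterior: Gamma(α+S, β+n) = Gamma(6.16+78, 3.38+14) = Gamma(84.16, 17.38).
Posterior α = 84.16.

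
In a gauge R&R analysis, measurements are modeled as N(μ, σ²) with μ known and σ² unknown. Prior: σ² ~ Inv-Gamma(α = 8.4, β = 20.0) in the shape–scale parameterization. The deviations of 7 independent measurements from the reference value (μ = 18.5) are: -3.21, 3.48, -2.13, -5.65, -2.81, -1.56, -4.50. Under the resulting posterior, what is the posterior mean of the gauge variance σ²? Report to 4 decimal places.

5.9382

With known mean μ and an Inverse-Gamma(α, β) prior on σ², the Normal likelihood is conjugate: posterior is Inv-Gamma(α + n/2, β + Σ(xᵢ−μ)²/2).
Σ(xᵢ−μ)² = (-3.21)² + (3.48)² + (-2.13)² + (-5.65)² + (-2.81)² + (-1.56)² + (-4.50)² = 89.4536.
Posterior: Inv-Gamma(8.4 + 7/2, 20.0 + 89.4536/2) = Inv-Gamma(11.90, 64.72680).
E[σ²|data] = β/(α−1) = 64.72680/10.90 = 5.9382.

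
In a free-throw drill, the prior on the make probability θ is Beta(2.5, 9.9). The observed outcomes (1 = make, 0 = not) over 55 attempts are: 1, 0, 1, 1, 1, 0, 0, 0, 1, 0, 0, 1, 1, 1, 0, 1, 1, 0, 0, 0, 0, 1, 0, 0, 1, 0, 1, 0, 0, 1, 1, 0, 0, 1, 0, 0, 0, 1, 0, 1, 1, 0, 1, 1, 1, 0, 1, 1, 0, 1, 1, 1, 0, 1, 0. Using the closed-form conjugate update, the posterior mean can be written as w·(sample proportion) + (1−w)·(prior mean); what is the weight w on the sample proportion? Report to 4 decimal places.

0.8160

The Beta prior is conjugate to a Binomial/Bernoulli likelihood; the update adds successes to α and failures to β.
Posterior mean = (α₀+k)/(α₀+β₀+n) = [n/(α₀+β₀+n)]·(k/n) + [(α₀+β₀)/(α₀+β₀+n)]·α₀/(α₀+β₀), so only n and the prior enter the weight.
The weight on the data is w = n/(α₀+β₀+n) = 55/(2.5+9.9+55) = 55/67.4 = 0.8160.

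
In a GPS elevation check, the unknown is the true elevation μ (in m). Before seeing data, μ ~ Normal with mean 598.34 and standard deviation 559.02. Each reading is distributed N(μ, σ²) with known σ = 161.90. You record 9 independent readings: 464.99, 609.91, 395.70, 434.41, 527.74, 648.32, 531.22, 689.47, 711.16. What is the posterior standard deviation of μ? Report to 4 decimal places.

For Normal data with known variance σ², a Normal(μ₀, σ₀²) prior on μ is conjugate. Posterior precision = 1/σ₀² + n/σ²; posterior mean is the precision-weighted average of μ₀ and x̄.
σ₀² = 559.02² = 312503.3604, σ² = 161.90² = 26211.61; σ² + n·σ₀² = 26211.61 + 9·312503.3604 = 2838741.8536.
Posterior precision = 1/σ₀² + n/σ² = 1/312503.3604 + 9/26211.61 = (σ² + n·σ₀²)/(σ₀²σ²) = 2838741.8536/(312503.3604·26211.61); posterior variance σₙ² = σ₀²σ²/(σ² + n·σ₀²) = 312503.3604·26211.61/2838741.8536 = 2885.509366.
Posterior SD = √σₙ² = √(312503.3604·26211.61/2838741.8536) = 53.7169.

53.7169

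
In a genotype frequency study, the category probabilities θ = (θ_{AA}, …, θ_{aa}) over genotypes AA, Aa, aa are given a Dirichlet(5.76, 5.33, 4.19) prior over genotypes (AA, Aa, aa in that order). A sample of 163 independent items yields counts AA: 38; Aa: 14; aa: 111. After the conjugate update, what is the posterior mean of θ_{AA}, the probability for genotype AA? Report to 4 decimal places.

The Dirichlet prior is conjugate to the Multinomial likelihood: each posterior αⱼ = prior αⱼ + observed count nⱼ.
Posterior concentration: (43.76, 19.33, 115.19), total = 178.28.
E[θ_{AA}|data] = α_{AA}/Σα = 43.76/178.28 = 0.2455.

0.2455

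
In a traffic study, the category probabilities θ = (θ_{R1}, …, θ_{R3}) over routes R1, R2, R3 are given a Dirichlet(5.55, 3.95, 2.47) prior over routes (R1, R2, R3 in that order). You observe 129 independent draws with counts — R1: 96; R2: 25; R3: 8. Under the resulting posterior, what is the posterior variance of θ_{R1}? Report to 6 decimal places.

The Dirichlet prior is conjugate to the Multinomial likelihood: each posterior αⱼ = prior αⱼ + observed count nⱼ.
Posterior concentration: (101.55, 28.95, 10.47), total = 140.97.
Var[θ_j] = α_j(Σα−α_j)/((Σα)²(Σα+1)) = 101.55·39.42/(140.97²·141.97) = 0.001419.

0.001419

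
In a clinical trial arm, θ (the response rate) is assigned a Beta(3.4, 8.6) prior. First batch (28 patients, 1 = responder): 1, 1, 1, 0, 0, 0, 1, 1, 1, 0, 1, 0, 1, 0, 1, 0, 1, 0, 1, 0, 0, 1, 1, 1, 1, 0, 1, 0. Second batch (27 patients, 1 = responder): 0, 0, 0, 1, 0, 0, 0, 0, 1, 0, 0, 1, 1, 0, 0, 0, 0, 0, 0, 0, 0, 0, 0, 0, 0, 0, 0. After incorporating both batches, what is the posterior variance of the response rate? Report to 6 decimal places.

0.003342

The Beta prior is conjugate to a Binomial/Bernoulli likelihood; the update adds successes to α and failures to β.
After batch 1: Beta(3.4+16, 8.6+12) = Beta(19.4, 20.6).
After batch 2: Beta(19.4+4, 20.6+23) = Beta(23.4, 43.6).
Var = αβ/((α+β)²(α+β+1)) = 23.4·43.6/(67.0²·68.0) = 0.003342.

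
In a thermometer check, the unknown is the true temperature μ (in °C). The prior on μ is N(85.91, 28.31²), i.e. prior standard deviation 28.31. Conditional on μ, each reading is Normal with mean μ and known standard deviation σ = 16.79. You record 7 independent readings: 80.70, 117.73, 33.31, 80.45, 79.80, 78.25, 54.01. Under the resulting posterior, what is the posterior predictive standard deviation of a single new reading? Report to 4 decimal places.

For Normal data with known variance σ², a Normal(μ₀, σ₀²) prior on μ is conjugate. Posterior precision = 1/σ₀² + n/σ²; posterior mean is the precision-weighted average of μ₀ and x̄.
σ₀² = 28.31² = 801.4561, σ² = 16.79² = 281.9041; σ² + n·σ₀² = 281.9041 + 7·801.4561 = 5892.0968.
Posterior precision = 1/σ₀² + n/σ² = 1/801.4561 + 7/281.9041 = (σ² + n·σ₀²)/(σ₀²σ²) = 5892.0968/(801.4561·281.9041); posterior variance σₙ² = σ₀²σ²/(σ² + n·σ₀²) = 801.4561·281.9041/5892.0968 = 38.345222.
Predictive variance for one new observation = σₙ² + σ² = 801.4561·281.9041/5892.0968 + 281.9041 = σ²·(σ₀² + 5892.0968)/5892.0968 = 281.9041·6693.5529/5892.0968 = 320.249322; SD = √(281.9041·6693.5529/5892.0968) = 17.8955.

17.8955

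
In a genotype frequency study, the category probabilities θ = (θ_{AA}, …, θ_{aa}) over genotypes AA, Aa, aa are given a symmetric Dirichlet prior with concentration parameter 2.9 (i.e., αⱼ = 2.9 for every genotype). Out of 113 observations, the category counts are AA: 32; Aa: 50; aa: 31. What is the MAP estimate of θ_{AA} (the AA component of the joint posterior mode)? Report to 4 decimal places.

The Dirichlet prior is conjugate to the Multinomial likelihood: each posterior αⱼ = prior αⱼ + observed count nⱼ.
Posterior concentration: (34.9, 52.9, 33.9), total = 121.7.
Joint mode component: (α_{AA}−1)/(Σα−K) = 33.9/118.7 = 0.2856.

0.2856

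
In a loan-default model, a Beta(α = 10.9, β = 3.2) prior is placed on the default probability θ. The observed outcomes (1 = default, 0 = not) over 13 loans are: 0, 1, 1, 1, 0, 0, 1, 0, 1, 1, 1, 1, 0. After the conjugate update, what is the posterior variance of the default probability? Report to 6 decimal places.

0.007510

The Beta prior is conjugate to a Binomial/Bernoulli likelihood; the update adds successes to α and failures to β.
Posterior: Beta(α+k, β+n−k) = Beta(10.9+8, 3.2+5) = Beta(18.9, 8.2).
Var = αβ/((α+β)²(α+β+1)) = 18.9·8.2/(27.1²·28.1) = 0.007510.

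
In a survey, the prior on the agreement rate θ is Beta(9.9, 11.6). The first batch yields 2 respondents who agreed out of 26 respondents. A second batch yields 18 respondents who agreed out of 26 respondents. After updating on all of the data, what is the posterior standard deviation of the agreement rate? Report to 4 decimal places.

The Beta prior is conjugate to a Binomial/Bernoulli likelihood; the update adds successes to α and failures to β.
After batch 1: Beta(9.9+2, 11.6+24) = Beta(11.9, 35.6).
After batch 2: Beta(11.9+18, 35.6+8) = Beta(29.9, 43.6).
Var = αβ/((α+β)²(α+β+1)) = 29.9·43.6/(73.5²·74.5) = 0.00323912; SD = √0.00323912 = 0.0569.

0.0569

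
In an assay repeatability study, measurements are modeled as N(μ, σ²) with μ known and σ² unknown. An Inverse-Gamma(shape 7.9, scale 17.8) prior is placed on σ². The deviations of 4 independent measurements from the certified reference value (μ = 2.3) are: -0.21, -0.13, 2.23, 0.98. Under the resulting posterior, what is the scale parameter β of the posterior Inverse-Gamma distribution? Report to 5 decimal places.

20.79715

With known mean μ and an Inverse-Gamma(α, β) prior on σ², the Normal likelihood is conjugate: posterior is Inv-Gamma(α + n/2, β + Σ(xᵢ−μ)²/2).
Σ(xᵢ−μ)² = (-0.21)² + (-0.13)² + (2.23)² + (0.98)² = 5.9943.
Posterior: Inv-Gamma(7.9 + 4/2, 17.8 + 5.9943/2) = Inv-Gamma(9.90, 20.79715).
Posterior β = 20.79715.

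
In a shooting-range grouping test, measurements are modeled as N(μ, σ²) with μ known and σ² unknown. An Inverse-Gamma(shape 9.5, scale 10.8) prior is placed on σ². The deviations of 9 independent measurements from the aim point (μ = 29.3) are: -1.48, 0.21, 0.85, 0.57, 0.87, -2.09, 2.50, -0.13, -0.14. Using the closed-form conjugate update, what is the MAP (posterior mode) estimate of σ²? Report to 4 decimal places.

1.2098

With known mean μ and an Inverse-Gamma(α, β) prior on σ², the Normal likelihood is conjugate: posterior is Inv-Gamma(α + n/2, β + Σ(xᵢ−μ)²/2).
Σ(xᵢ−μ)² = (-1.48)² + (0.21)² + (0.85)² + (0.57)² + (0.87)² + (-2.09)² + (2.50)² + (-0.13)² + (-0.14)² = 14.6934.
Posterior: Inv-Gamma(9.5 + 9/2, 10.8 + 14.6934/2) = Inv-Gamma(14.00, 18.14670).
Mode = β/(α+1) = 18.14670/15.00 = 1.2098.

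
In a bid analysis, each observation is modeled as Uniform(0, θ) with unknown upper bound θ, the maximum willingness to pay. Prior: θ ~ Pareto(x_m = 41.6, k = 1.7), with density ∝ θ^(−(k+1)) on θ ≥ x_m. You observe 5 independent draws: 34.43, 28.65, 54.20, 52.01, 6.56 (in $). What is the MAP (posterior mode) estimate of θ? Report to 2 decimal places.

54.20

A Pareto(scale x_m, shape k) prior on the upper bound θ of Uniform(0, θ) is conjugate: posterior is Pareto(max(x_m, max xᵢ), k + n).
Sample maximum = 54.20; prior scale x_m = 41.6 → posterior scale = max = 54.20.
Posterior shape = 1.7 + 5 = 6.7.
The Pareto density is decreasing on [x_m, ∞), so the mode is x_m = 54.20.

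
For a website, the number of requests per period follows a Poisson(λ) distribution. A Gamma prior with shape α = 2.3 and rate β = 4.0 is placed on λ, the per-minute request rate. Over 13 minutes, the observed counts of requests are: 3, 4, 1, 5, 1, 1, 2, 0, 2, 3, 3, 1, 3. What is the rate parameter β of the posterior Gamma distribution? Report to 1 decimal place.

17.0

With a Gamma(shape α, rate β) prior, the Poisson likelihood is conjugate: the posterior is Gamma(α + ΣXᵢ, β + n).
Sum of counts S = 29 over n = 13 minutes.
Posterior: Gamma(α+S, β+n) = Gamma(2.3+29, 4.0+13) = Gamma(31.3, 17.0).
Posterior β = 17.0.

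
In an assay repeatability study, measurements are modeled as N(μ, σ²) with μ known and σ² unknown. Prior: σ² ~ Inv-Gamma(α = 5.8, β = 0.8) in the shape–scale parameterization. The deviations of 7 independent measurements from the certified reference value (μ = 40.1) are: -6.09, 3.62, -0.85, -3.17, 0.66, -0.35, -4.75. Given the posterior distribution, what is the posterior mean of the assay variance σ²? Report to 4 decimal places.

With known mean μ and an Inverse-Gamma(α, β) prior on σ², the Normal likelihood is conjugate: posterior is Inv-Gamma(α + n/2, β + Σ(xᵢ−μ)²/2).
Σ(xᵢ−μ)² = (-6.09)² + (3.62)² + (-0.85)² + (-3.17)² + (0.66)² + (-0.35)² + (-4.75)² = 84.0845.
Posterior: Inv-Gamma(5.8 + 7/2, 0.8 + 84.0845/2) = Inv-Gamma(9.30, 42.84225).
E[σ²|data] = β/(α−1) = 42.84225/8.30 = 5.1617.

5.1617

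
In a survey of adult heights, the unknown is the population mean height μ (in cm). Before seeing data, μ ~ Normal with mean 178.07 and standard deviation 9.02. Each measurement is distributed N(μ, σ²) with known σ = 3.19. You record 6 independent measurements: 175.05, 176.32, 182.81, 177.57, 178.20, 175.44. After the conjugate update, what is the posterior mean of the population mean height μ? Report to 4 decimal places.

For Normal data with known variance σ², a Normal(μ₀, σ₀²) prior on μ is conjugate. Posterior precision = 1/σ₀² + n/σ²; posterior mean is the precision-weighted average of μ₀ and x̄.
Σxᵢ = 175.05 + 176.32 + 182.81 + 177.57 + 178.20 + 175.44 = 1065.39, so n·x̄ = 1065.39.
σ₀² = 9.02² = 81.3604, σ² = 3.19² = 10.1761; σ² + n·σ₀² = 10.1761 + 6·81.3604 = 498.3385.
Posterior mean = (μ₀/σ₀² + n·x̄/σ²)/(1/σ₀² + n/σ²) = (σ²·μ₀ + σ₀²·n·x̄)/(σ² + n·σ₀²) = (10.1761·178.07 + 81.3604·1065.39)/498.3385 = 88492.614683/498.3385 = 177.5753.

177.5753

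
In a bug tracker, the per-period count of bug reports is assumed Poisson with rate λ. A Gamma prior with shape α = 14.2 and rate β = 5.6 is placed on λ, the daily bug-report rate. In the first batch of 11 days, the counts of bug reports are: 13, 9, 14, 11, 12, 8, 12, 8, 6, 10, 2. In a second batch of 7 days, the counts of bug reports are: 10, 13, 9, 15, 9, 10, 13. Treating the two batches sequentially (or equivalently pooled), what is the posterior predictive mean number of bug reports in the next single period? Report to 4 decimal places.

8.3983

With a Gamma(shape α, rate β) prior, the Poisson likelihood is conjugate: the posterior is Gamma(α + ΣXᵢ, β + n).
Batch 1: sum of counts S = 105 over n = 11 days.
After batch 1: Gamma(α+S, β+n) = Gamma(14.2+105, 5.6+11) = Gamma(119.2, 16.6).
Batch 2: sum of counts S = 79 over n = 7 days.
After batch 2: Gamma(α+S, β+n) = Gamma(119.2+79, 16.6+7) = Gamma(198.2, 23.6).
The predictive distribution for one future period is NegBinom with mean α/β = 8.3983.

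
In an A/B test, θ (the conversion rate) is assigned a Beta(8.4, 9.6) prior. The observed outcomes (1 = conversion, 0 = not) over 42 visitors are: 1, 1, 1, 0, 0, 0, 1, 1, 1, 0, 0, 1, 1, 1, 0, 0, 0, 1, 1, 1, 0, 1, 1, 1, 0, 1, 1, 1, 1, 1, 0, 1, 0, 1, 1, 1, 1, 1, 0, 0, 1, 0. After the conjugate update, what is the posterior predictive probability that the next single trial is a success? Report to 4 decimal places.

0.5900

The Beta prior is conjugate to a Binomial/Bernoulli likelihood; the update adds successes to α and failures to β.
Posterior: Beta(α+k, β+n−k) = Beta(8.4+27, 9.6+15) = Beta(35.4, 24.6).
For a single future Bernoulli trial, P(success | data) = α/(α+β) = 0.5900.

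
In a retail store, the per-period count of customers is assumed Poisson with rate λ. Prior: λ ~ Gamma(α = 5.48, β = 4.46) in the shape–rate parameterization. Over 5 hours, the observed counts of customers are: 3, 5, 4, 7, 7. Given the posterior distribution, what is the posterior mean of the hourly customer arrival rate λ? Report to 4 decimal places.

3.3277

With a Gamma(shape α, rate β) prior, the Poisson likelihood is conjugate: the posterior is Gamma(α + ΣXᵢ, β + n).
Sum of counts S = 26 over n = 5 hours.
Posterior: Gamma(α+S, β+n) = Gamma(5.48+26, 4.46+5) = Gamma(31.48, 9.46).
Posterior mean = α/β = 31.48/9.46 = 3.3277.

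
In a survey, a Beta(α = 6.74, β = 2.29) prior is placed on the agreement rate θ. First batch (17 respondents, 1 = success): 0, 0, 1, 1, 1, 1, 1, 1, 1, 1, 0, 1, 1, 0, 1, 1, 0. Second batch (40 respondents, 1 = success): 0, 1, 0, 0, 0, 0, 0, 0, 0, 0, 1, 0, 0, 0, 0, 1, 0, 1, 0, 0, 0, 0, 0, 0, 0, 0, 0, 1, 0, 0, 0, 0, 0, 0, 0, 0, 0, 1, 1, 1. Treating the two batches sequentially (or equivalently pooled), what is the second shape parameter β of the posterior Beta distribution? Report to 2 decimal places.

39.29

The Beta prior is conjugate to a Binomial/Bernoulli likelihood; the update adds successes to α and failures to β.
After batch 1: Beta(6.74+12, 2.29+5) = Beta(18.74, 7.29).
After batch 2: Beta(18.74+8, 7.29+32) = Beta(26.74, 39.29).
Posterior β = 39.29.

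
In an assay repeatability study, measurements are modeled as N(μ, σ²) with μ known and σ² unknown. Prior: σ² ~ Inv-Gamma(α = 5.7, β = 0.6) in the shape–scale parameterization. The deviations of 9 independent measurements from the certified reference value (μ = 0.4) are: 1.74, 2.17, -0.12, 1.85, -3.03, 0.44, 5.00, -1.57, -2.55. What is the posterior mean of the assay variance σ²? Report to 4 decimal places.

3.0280

With known mean μ and an Inverse-Gamma(α, β) prior on σ², the Normal likelihood is conjugate: posterior is Inv-Gamma(α + n/2, β + Σ(xᵢ−μ)²/2).
Σ(xᵢ−μ)² = (1.74)² + (2.17)² + (-0.12)² + (1.85)² + (-3.03)² + (0.44)² + (5.00)² + (-1.57)² + (-2.55)² = 54.5153.
Posterior: Inv-Gamma(5.7 + 9/2, 0.6 + 54.5153/2) = Inv-Gamma(10.20, 27.85765).
E[σ²|data] = β/(α−1) = 27.85765/9.20 = 3.0280.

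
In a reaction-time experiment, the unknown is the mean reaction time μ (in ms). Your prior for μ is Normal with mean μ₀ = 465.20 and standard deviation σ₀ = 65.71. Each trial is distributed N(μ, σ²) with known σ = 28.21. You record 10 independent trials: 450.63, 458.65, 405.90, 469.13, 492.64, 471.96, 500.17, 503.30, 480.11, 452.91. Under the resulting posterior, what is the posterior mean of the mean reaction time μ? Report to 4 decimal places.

For Normal data with known variance σ², a Normal(μ₀, σ₀²) prior on μ is conjugate. Posterior precision = 1/σ₀² + n/σ²; posterior mean is the precision-weighted average of μ₀ and x̄.
Σxᵢ = 450.63 + 458.65 + 405.90 + 469.13 + 492.64 + 471.96 + 500.17 + 503.30 + 480.11 + 452.91 = 4685.4, so n·x̄ = 4685.4.
σ₀² = 65.71² = 4317.8041, σ² = 28.21² = 795.8041; σ² + n·σ₀² = 795.8041 + 10·4317.8041 = 43973.8451.
Posterior mean = (μ₀/σ₀² + n·x̄/σ²)/(1/σ₀² + n/σ²) = (σ²·μ₀ + σ₀²·n·x̄)/(σ² + n·σ₀²) = (795.8041·465.20 + 4317.8041·4685.4)/43973.8451 = 20600847.39746/43973.8451 = 468.4796.

468.4796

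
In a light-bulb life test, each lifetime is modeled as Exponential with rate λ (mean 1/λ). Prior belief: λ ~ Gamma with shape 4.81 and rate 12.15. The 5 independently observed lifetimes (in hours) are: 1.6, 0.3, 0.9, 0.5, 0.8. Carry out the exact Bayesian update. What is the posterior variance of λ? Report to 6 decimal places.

With a Gamma(shape α, rate β) prior on the exponential rate λ, the posterior after n observations with total T = Σxᵢ is Gamma(α+n, β+T).
Sum of observations T = 4.1 hours; n = 5.
Posterior: Gamma(4.81+5, 12.15+4.1) = Gamma(9.81, 16.25).
Var = α/β² = 0.037150.

0.037150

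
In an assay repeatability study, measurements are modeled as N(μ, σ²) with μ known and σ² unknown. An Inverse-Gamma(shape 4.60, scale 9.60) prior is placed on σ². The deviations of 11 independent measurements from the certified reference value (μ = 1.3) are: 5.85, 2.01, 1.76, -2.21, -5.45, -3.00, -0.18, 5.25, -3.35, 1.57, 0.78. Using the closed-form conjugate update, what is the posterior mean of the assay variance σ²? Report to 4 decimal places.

8.0240

With known mean μ and an Inverse-Gamma(α, β) prior on σ², the Normal likelihood is conjugate: posterior is Inv-Gamma(α + n/2, β + Σ(xᵢ−μ)²/2).
Σ(xᵢ−μ)² = (5.85)² + (2.01)² + (1.76)² + (-2.21)² + (-5.45)² + (-3.00)² + (-0.18)² + (5.25)² + (-3.35)² + (1.57)² + (0.78)² = 126.8375.
Posterior: Inv-Gamma(4.60 + 11/2, 9.60 + 126.8375/2) = Inv-Gamma(10.10, 73.01875).
E[σ²|data] = β/(α−1) = 73.01875/9.10 = 8.0240.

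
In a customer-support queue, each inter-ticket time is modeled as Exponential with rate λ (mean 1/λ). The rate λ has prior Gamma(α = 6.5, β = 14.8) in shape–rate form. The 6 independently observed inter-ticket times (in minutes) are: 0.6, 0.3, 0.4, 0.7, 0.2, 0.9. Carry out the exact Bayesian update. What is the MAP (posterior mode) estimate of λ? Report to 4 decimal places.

With a Gamma(shape α, rate β) prior on the exponential rate λ, the posterior after n observations with total T = Σxᵢ is Gamma(α+n, β+T).
Sum of observations T = 3.1 minutes; n = 6.
Posterior: Gamma(6.5+6, 14.8+3.1) = Gamma(12.5, 17.9).
Mode = (α−1)/β = 0.6425.

0.6425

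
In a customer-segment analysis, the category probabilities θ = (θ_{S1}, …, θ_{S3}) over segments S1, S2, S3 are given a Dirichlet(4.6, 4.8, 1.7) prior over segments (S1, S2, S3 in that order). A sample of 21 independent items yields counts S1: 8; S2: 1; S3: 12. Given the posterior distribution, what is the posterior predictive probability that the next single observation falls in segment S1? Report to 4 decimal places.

0.3925

The Dirichlet prior is conjugate to the Multinomial likelihood: each posterior αⱼ = prior αⱼ + observed count nⱼ.
Posterior concentration: (12.6, 5.8, 13.7), total = 32.1.
P(next = S1 | data) = α_{S1}/Σα = 0.3925.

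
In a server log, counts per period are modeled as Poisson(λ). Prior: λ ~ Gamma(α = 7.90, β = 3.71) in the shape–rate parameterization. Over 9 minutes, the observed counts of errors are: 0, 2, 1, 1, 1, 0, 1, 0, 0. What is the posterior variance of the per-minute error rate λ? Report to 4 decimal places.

With a Gamma(shape α, rate β) prior, the Poisson likelihood is conjugate: the posterior is Gamma(α + ΣXᵢ, β + n).
Sum of counts S = 6 over n = 9 minutes.
Posterior: Gamma(α+S, β+n) = Gamma(7.90+6, 3.71+9) = Gamma(13.90, 12.71).
Var = α/β² = 13.90/12.71² = 0.0860.

0.0860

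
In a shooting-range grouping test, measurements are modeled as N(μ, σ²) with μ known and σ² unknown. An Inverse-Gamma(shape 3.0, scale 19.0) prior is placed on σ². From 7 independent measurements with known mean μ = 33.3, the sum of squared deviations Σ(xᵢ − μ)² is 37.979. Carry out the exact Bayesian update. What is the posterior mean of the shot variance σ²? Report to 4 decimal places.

With known mean μ and an Inverse-Gamma(α, β) prior on σ², the Normal likelihood is conjugate: posterior is Inv-Gamma(α + n/2, β + Σ(xᵢ−μ)²/2).
Posterior: Inv-Gamma(3.0 + 7/2, 19.0 + 37.979/2) = Inv-Gamma(6.50, 37.9895).
E[σ²|data] = β/(α−1) = 37.9895/5.50 = 6.9072.

6.9072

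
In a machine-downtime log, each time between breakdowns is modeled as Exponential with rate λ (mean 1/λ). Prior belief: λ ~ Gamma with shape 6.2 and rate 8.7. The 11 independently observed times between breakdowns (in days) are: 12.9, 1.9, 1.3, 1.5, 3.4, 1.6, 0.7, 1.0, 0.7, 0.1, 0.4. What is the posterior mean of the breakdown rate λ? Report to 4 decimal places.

0.5029

With a Gamma(shape α, rate β) prior on the exponential rate λ, the posterior after n observations with total T = Σxᵢ is Gamma(α+n, β+T).
Sum of observations T = 25.5 days; n = 11.
Posterior: Gamma(6.2+11, 8.7+25.5) = Gamma(17.2, 34.2).
Posterior mean of λ = α/β = 17.2/34.2 = 0.5029.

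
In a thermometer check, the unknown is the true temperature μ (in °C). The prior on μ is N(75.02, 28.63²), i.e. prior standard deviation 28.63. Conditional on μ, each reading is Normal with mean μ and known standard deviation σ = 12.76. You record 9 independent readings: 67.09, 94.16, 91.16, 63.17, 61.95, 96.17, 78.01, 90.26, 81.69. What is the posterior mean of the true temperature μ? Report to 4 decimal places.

For Normal data with known variance σ², a Normal(μ₀, σ₀²) prior on μ is conjugate. Posterior precision = 1/σ₀² + n/σ²; posterior mean is the precision-weighted average of μ₀ and x̄.
Σxᵢ = 67.09 + 94.16 + 91.16 + 63.17 + 61.95 + 96.17 + 78.01 + 90.26 + 81.69 = 723.66, so n·x̄ = 723.66.
σ₀² = 28.63² = 819.6769, σ² = 12.76² = 162.8176; σ² + n·σ₀² = 162.8176 + 9·819.6769 = 7539.9097.
Posterior mean = (μ₀/σ₀² + n·x̄/σ²)/(1/σ₀² + n/σ²) = (σ²·μ₀ + σ₀²·n·x̄)/(σ² + n·σ₀²) = (162.8176·75.02 + 819.6769·723.66)/7539.9097 = 605381.961806/7539.9097 = 80.2903.

80.2903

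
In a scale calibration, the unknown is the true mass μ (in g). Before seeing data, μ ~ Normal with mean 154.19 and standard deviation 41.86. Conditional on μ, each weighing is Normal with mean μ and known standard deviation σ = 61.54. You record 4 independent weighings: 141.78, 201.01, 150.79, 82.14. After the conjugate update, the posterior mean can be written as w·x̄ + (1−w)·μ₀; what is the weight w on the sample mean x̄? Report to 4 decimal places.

For Normal data with known variance σ², a Normal(μ₀, σ₀²) prior on μ is conjugate. Posterior precision = 1/σ₀² + n/σ²; posterior mean is the precision-weighted average of μ₀ and x̄.
σ₀² = 41.86² = 1752.2596, σ² = 61.54² = 3787.1716. Prior precision 1/σ₀² = 1/1752.2596; data precision n/σ² = 4/3787.1716.
w = (n/σ²)/(1/σ₀² + n/σ²) = n·σ₀²/(σ² + n·σ₀²) = 4·1752.2596/(3787.1716 + 4·1752.2596) = 7009.0384/10796.21 = 0.6492.

0.6492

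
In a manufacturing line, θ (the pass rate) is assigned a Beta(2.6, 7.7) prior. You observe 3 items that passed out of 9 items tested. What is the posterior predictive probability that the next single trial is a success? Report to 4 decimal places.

0.2902

The Beta prior is conjugate to a Binomial/Bernoulli likelihood; the update adds successes to α and failures to β.
Posterior: Beta(α+k, β+n−k) = Beta(2.6+3, 7.7+6) = Beta(5.6, 13.7).
For a single future Bernoulli trial, P(success | data) = α/(α+β) = 0.2902.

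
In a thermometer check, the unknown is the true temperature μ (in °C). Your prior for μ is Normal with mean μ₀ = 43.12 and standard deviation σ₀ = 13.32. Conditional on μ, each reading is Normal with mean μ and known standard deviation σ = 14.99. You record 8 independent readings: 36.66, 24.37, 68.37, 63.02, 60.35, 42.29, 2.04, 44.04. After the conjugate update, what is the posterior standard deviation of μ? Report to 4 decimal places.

4.9243

For Normal data with known variance σ², a Normal(μ₀, σ₀²) prior on μ is conjugate. Posterior precision = 1/σ₀² + n/σ²; posterior mean is the precision-weighted average of μ₀ and x̄.
σ₀² = 13.32² = 177.4224, σ² = 14.99² = 224.7001; σ² + n·σ₀² = 224.7001 + 8·177.4224 = 1644.0793.
Posterior precision = 1/σ₀² + n/σ² = 1/177.4224 + 8/224.7001 = (σ² + n·σ₀²)/(σ₀²σ²) = 1644.0793/(177.4224·224.7001); posterior variance σₙ² = σ₀²σ²/(σ² + n·σ₀²) = 177.4224·224.7001/1644.0793 = 24.248728.
Posterior SD = √σₙ² = √(177.4224·224.7001/1644.0793) = 4.9243.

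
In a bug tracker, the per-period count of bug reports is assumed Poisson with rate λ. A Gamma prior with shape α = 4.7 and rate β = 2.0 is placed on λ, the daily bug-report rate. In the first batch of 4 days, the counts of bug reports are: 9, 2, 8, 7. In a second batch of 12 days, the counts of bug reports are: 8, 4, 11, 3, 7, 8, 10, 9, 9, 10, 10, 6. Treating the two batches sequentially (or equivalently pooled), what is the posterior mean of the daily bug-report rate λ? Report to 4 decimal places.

With a Gamma(shape α, rate β) prior, the Poisson likelihood is conjugate: the posterior is Gamma(α + ΣXᵢ, β + n).
Batch 1: sum of counts S = 26 over n = 4 days.
After batch 1: Gamma(α+S, β+n) = Gamma(4.7+26, 2.0+4) = Gamma(30.7, 6.0).
Batch 2: sum of counts S = 95 over n = 12 days.
After batch 2: Gamma(α+S, β+n) = Gamma(30.7+95, 6.0+12) = Gamma(125.7, 18.0).
Posterior mean = α/β = 125.7/18.0 = 6.9833.

6.9833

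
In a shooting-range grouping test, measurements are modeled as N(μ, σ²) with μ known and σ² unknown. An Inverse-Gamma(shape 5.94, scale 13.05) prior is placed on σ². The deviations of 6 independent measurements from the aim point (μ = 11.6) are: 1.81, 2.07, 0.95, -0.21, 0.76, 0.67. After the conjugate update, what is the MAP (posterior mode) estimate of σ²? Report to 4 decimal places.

1.7925

With known mean μ and an Inverse-Gamma(α, β) prior on σ², the Normal likelihood is conjugate: posterior is Inv-Gamma(α + n/2, β + Σ(xᵢ−μ)²/2).
Σ(xᵢ−μ)² = (1.81)² + (2.07)² + (0.95)² + (-0.21)² + (0.76)² + (0.67)² = 9.5341.
Posterior: Inv-Gamma(5.94 + 6/2, 13.05 + 9.5341/2) = Inv-Gamma(8.94, 17.81705).
Mode = β/(α+1) = 17.81705/9.94 = 1.7925.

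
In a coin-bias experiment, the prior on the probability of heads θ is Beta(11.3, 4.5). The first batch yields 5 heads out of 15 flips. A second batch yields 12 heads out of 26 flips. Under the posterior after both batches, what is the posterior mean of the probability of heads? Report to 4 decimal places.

0.4982

The Beta prior is conjugate to a Binomial/Bernoulli likelihood; the update adds successes to α and failures to β.
After batch 1: Beta(11.3+5, 4.5+10) = Beta(16.3, 14.5).
After batch 2: Beta(16.3+12, 14.5+14) = Beta(28.3, 28.5).
Posterior mean = α/(α+β) = 28.3/56.8 = 0.4982.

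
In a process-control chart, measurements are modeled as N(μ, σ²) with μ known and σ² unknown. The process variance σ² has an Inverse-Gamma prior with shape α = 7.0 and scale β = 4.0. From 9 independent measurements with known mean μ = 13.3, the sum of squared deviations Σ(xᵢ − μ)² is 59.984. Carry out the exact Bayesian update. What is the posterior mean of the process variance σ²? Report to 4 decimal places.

3.2373

With known mean μ and an Inverse-Gamma(α, β) prior on σ², the Normal likelihood is conjugate: posterior is Inv-Gamma(α + n/2, β + Σ(xᵢ−μ)²/2).
Posterior: Inv-Gamma(7.0 + 9/2, 4.0 + 59.984/2) = Inv-Gamma(11.50, 33.9920).
E[σ²|data] = β/(α−1) = 33.9920/10.50 = 3.2373.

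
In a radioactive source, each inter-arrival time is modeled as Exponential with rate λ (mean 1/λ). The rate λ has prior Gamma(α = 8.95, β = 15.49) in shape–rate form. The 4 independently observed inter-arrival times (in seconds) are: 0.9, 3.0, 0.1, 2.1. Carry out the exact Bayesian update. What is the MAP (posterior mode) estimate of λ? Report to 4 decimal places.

With a Gamma(shape α, rate β) prior on the exponential rate λ, the posterior after n observations with total T = Σxᵢ is Gamma(α+n, β+T).
Sum of observations T = 6.1 seconds; n = 4.
Posterior: Gamma(8.95+4, 15.49+6.1) = Gamma(12.95, 21.59).
Mode = (α−1)/β = 0.5535.

0.5535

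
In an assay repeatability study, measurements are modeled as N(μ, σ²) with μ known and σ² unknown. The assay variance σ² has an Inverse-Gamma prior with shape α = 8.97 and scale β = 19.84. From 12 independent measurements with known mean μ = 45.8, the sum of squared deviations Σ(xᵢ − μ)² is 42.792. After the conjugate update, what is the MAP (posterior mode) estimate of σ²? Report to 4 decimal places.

2.5821

With known mean μ and an Inverse-Gamma(α, β) prior on σ², the Normal likelihood is conjugate: posterior is Inv-Gamma(α + n/2, β + Σ(xᵢ−μ)²/2).
Posterior: Inv-Gamma(8.97 + 12/2, 19.84 + 42.792/2) = Inv-Gamma(14.97, 41.2360).
Mode = β/(α+1) = 41.2360/15.97 = 2.5821.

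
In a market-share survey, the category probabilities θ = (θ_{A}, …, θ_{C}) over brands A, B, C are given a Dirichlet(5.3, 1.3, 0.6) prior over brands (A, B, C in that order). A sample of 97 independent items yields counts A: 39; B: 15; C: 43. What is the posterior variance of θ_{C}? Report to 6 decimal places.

The Dirichlet prior is conjugate to the Multinomial likelihood: each posterior αⱼ = prior αⱼ + observed count nⱼ.
Posterior concentration: (44.3, 16.3, 43.6), total = 104.2.
Var[θ_j] = α_j(Σα−α_j)/((Σα)²(Σα+1)) = 43.6·60.6/(104.2²·105.2) = 0.002313.

0.002313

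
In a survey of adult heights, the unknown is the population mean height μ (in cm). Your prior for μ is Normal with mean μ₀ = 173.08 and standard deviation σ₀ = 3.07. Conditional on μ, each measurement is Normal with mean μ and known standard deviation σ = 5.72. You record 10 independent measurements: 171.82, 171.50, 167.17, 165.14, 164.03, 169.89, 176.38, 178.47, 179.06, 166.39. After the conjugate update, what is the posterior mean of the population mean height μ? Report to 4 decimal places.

171.5249

For Normal data with known variance σ², a Normal(μ₀, σ₀²) prior on μ is conjugate. Posterior precision = 1/σ₀² + n/σ²; posterior mean is the precision-weighted average of μ₀ and x̄.
Σxᵢ = 171.82 + 171.50 + 167.17 + 165.14 + 164.03 + 169.89 + 176.38 + 178.47 + 179.06 + 166.39 = 1709.85, so n·x̄ = 1709.85.
σ₀² = 3.07² = 9.4249, σ² = 5.72² = 32.7184; σ² + n·σ₀² = 32.7184 + 10·9.4249 = 126.9674.
Posterior mean = (μ₀/σ₀² + n·x̄/σ²)/(1/σ₀² + n/σ²) = (σ²·μ₀ + σ₀²·n·x̄)/(σ² + n·σ₀²) = (32.7184·173.08 + 9.4249·1709.85)/126.9674 = 21778.065937/126.9674 = 171.5249.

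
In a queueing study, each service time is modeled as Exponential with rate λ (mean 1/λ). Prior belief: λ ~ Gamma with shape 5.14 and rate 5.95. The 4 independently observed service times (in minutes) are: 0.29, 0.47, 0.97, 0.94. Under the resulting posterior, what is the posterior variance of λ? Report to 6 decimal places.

With a Gamma(shape α, rate β) prior on the exponential rate λ, the posterior after n observations with total T = Σxᵢ is Gamma(α+n, β+T).
Sum of observations T = 2.67 minutes; n = 4.
Posterior: Gamma(5.14+4, 5.95+2.67) = Gamma(9.14, 8.62).
Var = α/β² = 0.123008.

0.123008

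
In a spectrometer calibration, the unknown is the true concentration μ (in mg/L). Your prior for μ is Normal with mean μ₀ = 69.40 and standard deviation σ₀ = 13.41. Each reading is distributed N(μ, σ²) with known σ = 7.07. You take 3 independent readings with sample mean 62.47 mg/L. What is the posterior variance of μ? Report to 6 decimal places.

For Normal data with known variance σ², a Normal(μ₀, σ₀²) prior on μ is conjugate. Posterior precision = 1/σ₀² + n/σ²; posterior mean is the precision-weighted average of μ₀ and x̄.
σ₀² = 13.41² = 179.8281, σ² = 7.07² = 49.9849; σ² + n·σ₀² = 49.9849 + 3·179.8281 = 589.4692.
Posterior precision = 1/σ₀² + n/σ² = 1/179.8281 + 3/49.9849 = (σ² + n·σ₀²)/(σ₀²σ²) = 589.4692/(179.8281·49.9849); posterior variance σₙ² = σ₀²σ²/(σ² + n·σ₀²) = 179.8281·49.9849/589.4692 = 15.248786.

15.248786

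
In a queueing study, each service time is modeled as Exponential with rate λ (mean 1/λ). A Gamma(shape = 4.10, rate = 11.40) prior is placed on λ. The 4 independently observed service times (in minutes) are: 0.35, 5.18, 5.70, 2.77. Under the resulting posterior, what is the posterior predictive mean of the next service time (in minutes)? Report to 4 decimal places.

3.5775

With a Gamma(shape α, rate β) prior on the exponential rate λ, the posterior after n observations with total T = Σxᵢ is Gamma(α+n, β+T).
Sum of observations T = 14.00 minutes; n = 4.
Posterior: Gamma(4.10+4, 11.40+14.00) = Gamma(8.10, 25.40).
The predictive distribution for the next observation is Lomax; its mean is β/(α−1) = 25.40/7.10 = 3.5775.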